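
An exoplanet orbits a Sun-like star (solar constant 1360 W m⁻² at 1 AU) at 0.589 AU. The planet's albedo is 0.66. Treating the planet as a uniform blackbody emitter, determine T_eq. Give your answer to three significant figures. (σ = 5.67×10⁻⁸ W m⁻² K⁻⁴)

T_eq ≈ 277 K

Flux at 0.589 AU: S = 1360/0.589² = 3920 W m⁻².
Energy balance: absorbed = emitted ⇒ πR²·S(1−A) = 4πR²·σT_eq⁴, so T_eq⁴ = S(1−A)/(4σ).
T_eq = [3920 × 0.34 / (4 × 5.67×10⁻⁸)]^(1/4) = (5.88×10⁹)^(1/4) = 277 K.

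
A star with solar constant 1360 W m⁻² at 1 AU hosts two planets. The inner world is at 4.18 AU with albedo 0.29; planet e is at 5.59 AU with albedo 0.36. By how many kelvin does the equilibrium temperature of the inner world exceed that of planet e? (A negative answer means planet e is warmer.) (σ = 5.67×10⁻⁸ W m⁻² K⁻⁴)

T_eq = [S₀(1−A)/(4σd²)]^(1/4), so T ∝ (1−A)^(1/4) / √d.
T₁ = [1360×0.71/(4×5.67×10⁻⁸×4.18²)]^(1/4) = 124.94 K.
T₂ = [1360×0.64/(4×5.67×10⁻⁸×5.59²)]^(1/4) = 105.27 K.

ΔT ≈ 19.7 K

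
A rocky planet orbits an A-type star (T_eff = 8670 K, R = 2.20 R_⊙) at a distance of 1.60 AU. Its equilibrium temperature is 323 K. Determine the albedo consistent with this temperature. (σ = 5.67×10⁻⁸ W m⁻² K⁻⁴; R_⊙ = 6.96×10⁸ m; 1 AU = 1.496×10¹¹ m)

R_⋆ = 2.20 × 6.96×10⁸ = 1.53×10⁹ m.
d = 1.60 AU = 2.39×10¹¹ m.
L = 4πR_⋆²σT_⋆⁴ = 4π(1.53×10⁹)² × 5.67×10⁻⁸ × (8670)⁴ = 9.44×10²⁷ W.
S = L/(4πd²) = 1.31×10⁴ W m⁻².
From T_eq⁴ = S(1−A)/(4σ): 1−A = 4σT_eq⁴/S.
1−A = 4 × 5.67×10⁻⁸ × (323)⁴ / 1.31×10⁴ = 0.188.

A ≈ 0.81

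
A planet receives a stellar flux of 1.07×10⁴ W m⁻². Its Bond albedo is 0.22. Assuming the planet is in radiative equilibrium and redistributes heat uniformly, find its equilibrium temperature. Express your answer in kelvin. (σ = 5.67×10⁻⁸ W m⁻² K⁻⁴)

Energy balance: absorbed = emitted ⇒ πR²·S(1−A) = 4πR²·σT_eq⁴, so T_eq⁴ = S(1−A)/(4σ).
T_eq = [1.07×10⁴ × 0.78 / (4 × 5.67×10⁻⁸)]^(1/4) = (3.68×10¹⁰)^(1/4) = 438 K.

T_eq ≈ 438 K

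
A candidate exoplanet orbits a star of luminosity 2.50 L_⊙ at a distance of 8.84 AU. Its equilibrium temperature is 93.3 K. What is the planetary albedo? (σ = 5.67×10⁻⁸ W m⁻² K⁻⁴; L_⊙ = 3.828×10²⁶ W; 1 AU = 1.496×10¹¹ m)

d = 8.84 AU = 1.32×10¹² m.
L = 2.50 × 3.828×10²⁶ = 9.57×10²⁶ W.
Flux: S = L/(4πd²) = 9.57×10²⁶/(4π×(1.32×10¹²)²) = 43.5 W m⁻².
From T_eq⁴ = S(1−A)/(4σ): 1−A = 4σT_eq⁴/S.
1−A = 4 × 5.67×10⁻⁸ × (93.3)⁴ / 43.5 = 0.395.

A ≈ 0.61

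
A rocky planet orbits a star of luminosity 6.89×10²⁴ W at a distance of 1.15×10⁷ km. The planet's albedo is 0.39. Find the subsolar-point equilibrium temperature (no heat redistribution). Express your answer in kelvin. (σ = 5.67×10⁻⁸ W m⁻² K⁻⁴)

T_ss ≈ 460 K

d = 1.15×10⁷ km = 1.15×10¹⁰ m.
Flux: S = L/(4πd²) = 6.89×10²⁴/(4π×(1.15×10¹⁰)²) = 4150 W m⁻².
At the subsolar point the surface absorbs S(1−A) and emits σT⁴ per unit area — no factor of 4, since only the local patch is in balance.
T = [4150 × 0.61 / 5.67×10⁻⁸]^(1/4) = (4.46×10¹⁰)^(1/4) = 460 K.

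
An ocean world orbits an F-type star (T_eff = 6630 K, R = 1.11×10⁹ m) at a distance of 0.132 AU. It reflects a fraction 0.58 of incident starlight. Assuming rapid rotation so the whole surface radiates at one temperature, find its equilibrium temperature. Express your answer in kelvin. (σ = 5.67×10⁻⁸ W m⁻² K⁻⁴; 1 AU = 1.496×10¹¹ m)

T_eq ≈ 895 K

d = 0.132 AU = 1.97×10¹⁰ m.
L = 4πR_⋆²σT_⋆⁴ = 4π(1.11×10⁹)² × 5.67×10⁻⁸ × (6630)⁴ = 1.70×10²⁷ W.
S = L/(4πd²) = 3.46×10⁵ W m⁻².
Energy balance: absorbed = emitted ⇒ πR²·S(1−A) = 4πR²·σT_eq⁴, so T_eq⁴ = S(1−A)/(4σ).
T_eq = [3.46×10⁵ × 0.42 / (4 × 5.67×10⁻⁸)]^(1/4) = (6.41×10¹¹)^(1/4) = 895 K.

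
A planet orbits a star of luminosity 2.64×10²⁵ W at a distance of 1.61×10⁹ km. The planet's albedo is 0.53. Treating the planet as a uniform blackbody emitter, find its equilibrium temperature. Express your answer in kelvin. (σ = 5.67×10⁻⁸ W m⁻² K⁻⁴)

d = 1.61×10⁹ km = 1.61×10¹² m.
Flux: S = L/(4πd²) = 2.64×10²⁵/(4π×(1.61×10¹²)²) = 0.810 W m⁻².
Energy balance: absorbed = emitted ⇒ πR²·S(1−A) = 4πR²·σT_eq⁴, so T_eq⁴ = S(1−A)/(4σ).
T_eq = [0.810 × 0.47 / (4 × 5.67×10⁻⁸)]^(1/4) = (1.68×10⁶)^(1/4) = 36.0 K.

T_eq ≈ 36.0 K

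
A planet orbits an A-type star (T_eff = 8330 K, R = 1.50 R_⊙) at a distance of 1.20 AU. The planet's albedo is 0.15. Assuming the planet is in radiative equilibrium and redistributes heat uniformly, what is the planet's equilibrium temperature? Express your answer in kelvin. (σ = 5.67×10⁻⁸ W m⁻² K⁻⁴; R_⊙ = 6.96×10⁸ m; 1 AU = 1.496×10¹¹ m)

T_eq ≈ 431 K

R_⋆ = 1.50 × 6.96×10⁸ = 1.04×10⁹ m.
d = 1.20 AU = 1.80×10¹¹ m.
L = 4πR_⋆²σT_⋆⁴ = 4π(1.04×10⁹)² × 5.67×10⁻⁸ × (8330)⁴ = 3.74×10²⁷ W.
S = L/(4πd²) = 9230 W m⁻².
Energy balance: absorbed = emitted ⇒ πR²·S(1−A) = 4πR²·σT_eq⁴, so T_eq⁴ = S(1−A)/(4σ).
T_eq = [9230 × 0.85 / (4 × 5.67×10⁻⁸)]^(1/4) = (3.46×10¹⁰)^(1/4) = 431 K.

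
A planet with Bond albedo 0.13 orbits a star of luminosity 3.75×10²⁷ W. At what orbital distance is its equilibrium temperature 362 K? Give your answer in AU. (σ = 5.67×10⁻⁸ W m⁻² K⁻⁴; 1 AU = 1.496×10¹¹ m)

From T_eq⁴ = L(1−A)/(16πσd²): d = √[L(1−A)/(16πσT_eq⁴)].
d = √[3.75×10²⁷ × 0.87 / (16π × 5.67×10⁻⁸ × (362)⁴)] = 2.58×10¹¹ m = 1.73 AU.

d ≈ 1.73 AU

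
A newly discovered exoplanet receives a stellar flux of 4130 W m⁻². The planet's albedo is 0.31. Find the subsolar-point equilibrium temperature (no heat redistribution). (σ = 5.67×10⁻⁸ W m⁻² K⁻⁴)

At the subsolar point the surface absorbs S(1−A) and emits σT⁴ per unit area — no factor of 4, since only the local patch is in balance.
T = [4130 × 0.69 / 5.67×10⁻⁸]^(1/4) = (5.03×10¹⁰)^(1/4) = 473 K.

T_ss ≈ 473 K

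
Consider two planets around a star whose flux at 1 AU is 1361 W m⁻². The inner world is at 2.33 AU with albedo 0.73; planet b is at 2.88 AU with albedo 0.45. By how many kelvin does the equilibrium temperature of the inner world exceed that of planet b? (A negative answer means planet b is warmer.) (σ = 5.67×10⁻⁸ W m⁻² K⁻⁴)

T_eq = [S₀(1−A)/(4σd²)]^(1/4), so T ∝ (1−A)^(1/4) / √d.
T₁ = [1361×0.27/(4×5.67×10⁻⁸×2.33²)]^(1/4) = 131.44 K.
T₂ = [1361×0.55/(4×5.67×10⁻⁸×2.88²)]^(1/4) = 141.24 K.

ΔT ≈ -9.8 K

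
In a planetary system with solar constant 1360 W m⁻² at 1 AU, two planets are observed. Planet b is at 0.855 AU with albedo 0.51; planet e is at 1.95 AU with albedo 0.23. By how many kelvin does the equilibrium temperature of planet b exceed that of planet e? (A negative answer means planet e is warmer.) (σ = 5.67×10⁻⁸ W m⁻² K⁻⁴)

ΔT ≈ 65.1 K

T_eq = [S₀(1−A)/(4σd²)]^(1/4), so T ∝ (1−A)^(1/4) / √d.
T₁ = [1360×0.49/(4×5.67×10⁻⁸×0.855²)]^(1/4) = 251.79 K.
T₂ = [1360×0.77/(4×5.67×10⁻⁸×1.95²)]^(1/4) = 186.67 K.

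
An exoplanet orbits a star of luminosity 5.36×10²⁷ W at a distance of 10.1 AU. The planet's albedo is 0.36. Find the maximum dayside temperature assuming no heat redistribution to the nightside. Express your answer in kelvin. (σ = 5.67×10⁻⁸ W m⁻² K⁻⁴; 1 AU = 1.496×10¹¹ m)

d = 10.1 AU = 1.51×10¹² m.
Flux: S = L/(4πd²) = 5.36×10²⁷/(4π×(1.51×10¹²)²) = 187 W m⁻².
With no redistribution each surface element balances locally: S(1−A) = σT⁴.
T = [187 × 0.64 / 5.67×10⁻⁸]^(1/4) = (2.11×10⁹)^(1/4) = 214 K.

T_ss ≈ 214 K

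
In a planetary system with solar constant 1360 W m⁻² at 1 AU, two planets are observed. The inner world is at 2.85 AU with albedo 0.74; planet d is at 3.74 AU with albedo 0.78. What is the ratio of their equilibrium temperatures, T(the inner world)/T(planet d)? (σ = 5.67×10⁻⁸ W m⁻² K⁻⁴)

T₁/T₂ ≈ 1.194

T_eq = [S₀(1−A)/(4σd²)]^(1/4), so T ∝ (1−A)^(1/4) / √d.
T₁ = [1360×0.26/(4×5.67×10⁻⁸×2.85²)]^(1/4) = 117.70 K.
T₂ = [1360×0.22/(4×5.67×10⁻⁸×3.74²)]^(1/4) = 98.55 K.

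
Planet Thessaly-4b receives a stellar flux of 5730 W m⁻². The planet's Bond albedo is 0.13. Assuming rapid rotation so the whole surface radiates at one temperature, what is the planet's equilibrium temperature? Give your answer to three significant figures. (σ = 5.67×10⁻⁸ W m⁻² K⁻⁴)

T_eq ≈ 385 K

Energy balance: absorbed = emitted ⇒ πR²·S(1−A) = 4πR²·σT_eq⁴, so T_eq⁴ = S(1−A)/(4σ).
T_eq = [5730 × 0.87 / (4 × 5.67×10⁻⁸)]^(1/4) = (2.20×10¹⁰)^(1/4) = 385 K.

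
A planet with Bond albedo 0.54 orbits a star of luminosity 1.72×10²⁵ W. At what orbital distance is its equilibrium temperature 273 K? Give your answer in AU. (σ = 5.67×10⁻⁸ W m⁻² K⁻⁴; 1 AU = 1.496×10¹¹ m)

From T_eq⁴ = L(1−A)/(16πσd²): d = √[L(1−A)/(16πσT_eq⁴)].
d = √[1.72×10²⁵ × 0.46 / (16π × 5.67×10⁻⁸ × (273)⁴)] = 2.24×10¹⁰ m = 0.149 AU.

d ≈ 0.149 AU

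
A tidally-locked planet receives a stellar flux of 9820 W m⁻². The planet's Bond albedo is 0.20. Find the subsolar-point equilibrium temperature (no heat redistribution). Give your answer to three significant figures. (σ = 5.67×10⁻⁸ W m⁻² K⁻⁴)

At the subsolar point the surface absorbs S(1−A) and emits σT⁴ per unit area — no factor of 4, since only the local patch is in balance.
T = [9820 × 0.80 / 5.67×10⁻⁸]^(1/4) = (1.39×10¹¹)^(1/4) = 610 K.

T_ss ≈ 610 K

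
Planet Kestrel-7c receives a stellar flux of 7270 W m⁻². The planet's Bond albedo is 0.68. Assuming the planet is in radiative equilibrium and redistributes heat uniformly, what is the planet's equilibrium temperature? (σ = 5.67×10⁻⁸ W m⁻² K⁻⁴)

Energy balance: absorbed = emitted ⇒ πR²·S(1−A) = 4πR²·σT_eq⁴, so T_eq⁴ = S(1−A)/(4σ).
T_eq = [7270 × 0.32 / (4 × 5.67×10⁻⁸)]^(1/4) = (1.03×10¹⁰)^(1/4) = 318 K.

T_eq ≈ 318 K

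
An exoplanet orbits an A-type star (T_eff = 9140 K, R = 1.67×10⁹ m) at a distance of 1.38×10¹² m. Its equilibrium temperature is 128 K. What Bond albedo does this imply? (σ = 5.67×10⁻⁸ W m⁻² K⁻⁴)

L = 4πR_⋆²σT_⋆⁴ = 4π(1.67×10⁹)² × 5.67×10⁻⁸ × (9140)⁴ = 1.39×10²⁸ W.
S = L/(4πd²) = 579 W m⁻².
From T_eq⁴ = S(1−A)/(4σ): 1−A = 4σT_eq⁴/S.
1−A = 4 × 5.67×10⁻⁸ × (128)⁴ / 579 = 0.105.

A ≈ 0.89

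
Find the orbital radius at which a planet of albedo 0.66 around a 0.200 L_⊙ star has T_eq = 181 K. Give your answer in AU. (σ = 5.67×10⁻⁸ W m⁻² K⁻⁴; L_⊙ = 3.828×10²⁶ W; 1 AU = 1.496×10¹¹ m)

L = 0.200 × 3.828×10²⁶ = 7.66×10²⁵ W.
From T_eq⁴ = L(1−A)/(16πσd²): d = √[L(1−A)/(16πσT_eq⁴)].
d = √[7.66×10²⁵ × 0.34 / (16π × 5.67×10⁻⁸ × (181)⁴)] = 9.22×10¹⁰ m = 0.617 AU.

d ≈ 0.617 AU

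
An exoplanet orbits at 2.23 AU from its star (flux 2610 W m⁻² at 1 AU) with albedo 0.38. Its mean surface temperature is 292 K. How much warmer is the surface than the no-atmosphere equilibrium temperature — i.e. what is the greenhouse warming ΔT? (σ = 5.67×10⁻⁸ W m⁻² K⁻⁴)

S = 2610/2.23² = 524.8 W m⁻².
T_eq = [S(1−A)/(4σ)]^(1/4) = [524.8×0.62/(4×5.67×10⁻⁸)]^(1/4) = 194.6 K.
ΔT = T_surf − T_eq = 292 − 194.6.

ΔT ≈ 97.4 K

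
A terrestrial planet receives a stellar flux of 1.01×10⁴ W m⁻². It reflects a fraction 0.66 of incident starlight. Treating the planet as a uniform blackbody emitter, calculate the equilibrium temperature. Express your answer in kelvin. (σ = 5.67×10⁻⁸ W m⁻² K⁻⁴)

Energy balance: absorbed = emitted ⇒ πR²·S(1−A) = 4πR²·σT_eq⁴, so T_eq⁴ = S(1−A)/(4σ).
T_eq = [1.01×10⁴ × 0.34 / (4 × 5.67×10⁻⁸)]^(1/4) = (1.51×10¹⁰)^(1/4) = 351 K.

T_eq ≈ 351 K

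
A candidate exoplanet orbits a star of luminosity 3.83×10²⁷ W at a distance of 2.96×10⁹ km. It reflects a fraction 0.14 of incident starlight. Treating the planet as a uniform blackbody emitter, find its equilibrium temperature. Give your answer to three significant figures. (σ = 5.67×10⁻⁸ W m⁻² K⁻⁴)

T_eq ≈ 107 K

d = 2.96×10⁹ km = 2.96×10¹² m.
Flux: S = L/(4πd²) = 3.83×10²⁷/(4π×(2.96×10¹²)²) = 34.8 W m⁻².
Energy balance: absorbed = emitted ⇒ πR²·S(1−A) = 4πR²·σT_eq⁴, so T_eq⁴ = S(1−A)/(4σ).
T_eq = [34.8 × 0.86 / (4 × 5.67×10⁻⁸)]^(1/4) = (1.32×10⁸)^(1/4) = 107 K.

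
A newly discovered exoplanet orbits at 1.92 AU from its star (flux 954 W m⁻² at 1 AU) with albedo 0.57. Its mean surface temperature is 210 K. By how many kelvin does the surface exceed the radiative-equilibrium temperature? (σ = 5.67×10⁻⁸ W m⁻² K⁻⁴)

ΔT ≈ 61.2 K

S = 954/1.92² = 258.8 W m⁻².
T_eq = [S(1−A)/(4σ)]^(1/4) = [258.8×0.43/(4×5.67×10⁻⁸)]^(1/4) = 148.8 K.
ΔT = T_surf − T_eq = 210 − 148.8.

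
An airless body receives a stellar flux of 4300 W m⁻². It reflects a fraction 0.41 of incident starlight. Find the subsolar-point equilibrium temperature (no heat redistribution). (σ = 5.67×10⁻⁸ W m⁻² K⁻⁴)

T_ss ≈ 460 K

At the subsolar point the surface absorbs S(1−A) and emits σT⁴ per unit area — no factor of 4, since only the local patch is in balance.
T = [4300 × 0.59 / 5.67×10⁻⁸]^(1/4) = (4.47×10¹⁰)^(1/4) = 460 K.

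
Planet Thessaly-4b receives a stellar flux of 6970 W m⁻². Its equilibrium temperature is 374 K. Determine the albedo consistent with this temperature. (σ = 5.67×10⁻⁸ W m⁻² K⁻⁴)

From T_eq⁴ = S(1−A)/(4σ): 1−A = 4σT_eq⁴/S.
1−A = 4 × 5.67×10⁻⁸ × (374)⁴ / 6970 = 0.637.

A ≈ 0.36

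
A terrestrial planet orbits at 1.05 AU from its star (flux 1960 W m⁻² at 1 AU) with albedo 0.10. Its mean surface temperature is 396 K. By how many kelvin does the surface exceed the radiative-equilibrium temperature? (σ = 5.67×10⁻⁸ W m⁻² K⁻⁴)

S = 1960/1.05² = 1778 W m⁻².
T_eq = [S(1−A)/(4σ)]^(1/4) = [1778×0.90/(4×5.67×10⁻⁸)]^(1/4) = 289.8 K.
ΔT = T_surf − T_eq = 396 − 289.8.

ΔT ≈ 106.2 K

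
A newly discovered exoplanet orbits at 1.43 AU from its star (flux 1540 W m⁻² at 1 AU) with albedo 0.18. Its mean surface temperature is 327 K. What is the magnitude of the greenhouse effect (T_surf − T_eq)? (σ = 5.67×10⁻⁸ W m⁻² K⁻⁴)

ΔT ≈ 98.6 K

S = 1540/1.43² = 753.1 W m⁻².
T_eq = [S(1−A)/(4σ)]^(1/4) = [753.1×0.82/(4×5.67×10⁻⁸)]^(1/4) = 228.4 K.
ΔT = T_surf − T_eq = 327 − 228.4.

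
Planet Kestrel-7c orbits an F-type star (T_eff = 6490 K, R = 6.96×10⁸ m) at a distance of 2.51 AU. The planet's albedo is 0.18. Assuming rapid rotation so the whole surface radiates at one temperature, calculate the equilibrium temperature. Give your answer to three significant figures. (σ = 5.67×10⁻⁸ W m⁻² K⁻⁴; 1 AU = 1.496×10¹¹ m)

T_eq ≈ 188 K

d = 2.51 AU = 3.75×10¹¹ m.
L = 4πR_⋆²σT_⋆⁴ = 4π(6.96×10⁸)² × 5.67×10⁻⁸ × (6490)⁴ = 6.12×10²⁶ W.
S = L/(4πd²) = 346 W m⁻².
Energy balance: absorbed = emitted ⇒ πR²·S(1−A) = 4πR²·σT_eq⁴, so T_eq⁴ = S(1−A)/(4σ).
T_eq = [346 × 0.82 / (4 × 5.67×10⁻⁸)]^(1/4) = (1.25×10⁹)^(1/4) = 188 K.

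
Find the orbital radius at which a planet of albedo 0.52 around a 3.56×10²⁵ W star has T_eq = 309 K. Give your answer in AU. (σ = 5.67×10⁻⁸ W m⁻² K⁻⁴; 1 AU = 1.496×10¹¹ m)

From T_eq⁴ = L(1−A)/(16πσd²): d = √[L(1−A)/(16πσT_eq⁴)].
d = √[3.56×10²⁵ × 0.48 / (16π × 5.67×10⁻⁸ × (309)⁴)] = 2.56×10¹⁰ m = 0.171 AU.

d ≈ 0.171 AU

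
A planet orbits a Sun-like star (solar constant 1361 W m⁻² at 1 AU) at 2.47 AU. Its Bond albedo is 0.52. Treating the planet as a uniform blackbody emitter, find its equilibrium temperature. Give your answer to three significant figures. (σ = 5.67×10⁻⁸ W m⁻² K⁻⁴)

Flux at 2.47 AU: S = 1361/2.47² = 223 W m⁻².
Energy balance: absorbed = emitted ⇒ πR²·S(1−A) = 4πR²·σT_eq⁴, so T_eq⁴ = S(1−A)/(4σ).
T_eq = [223 × 0.48 / (4 × 5.67×10⁻⁸)]^(1/4) = (4.72×10⁸)^(1/4) = 147 K.

T_eq ≈ 147 K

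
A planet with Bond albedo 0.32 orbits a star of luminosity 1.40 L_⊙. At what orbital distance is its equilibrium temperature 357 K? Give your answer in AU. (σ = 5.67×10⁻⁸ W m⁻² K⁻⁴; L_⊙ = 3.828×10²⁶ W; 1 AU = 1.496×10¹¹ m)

L = 1.40 × 3.828×10²⁶ = 5.36×10²⁶ W.
From T_eq⁴ = L(1−A)/(16πσd²): d = √[L(1−A)/(16πσT_eq⁴)].
d = √[5.36×10²⁶ × 0.68 / (16π × 5.67×10⁻⁸ × (357)⁴)] = 8.87×10¹⁰ m = 0.593 AU.

d ≈ 0.593 AU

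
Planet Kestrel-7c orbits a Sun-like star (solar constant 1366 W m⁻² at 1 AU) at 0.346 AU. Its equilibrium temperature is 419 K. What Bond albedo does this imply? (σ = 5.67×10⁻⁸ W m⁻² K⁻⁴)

A ≈ 0.39

Flux at 0.346 AU: S = 1366/0.346² = 1.14×10⁴ W m⁻².
From T_eq⁴ = S(1−A)/(4σ): 1−A = 4σT_eq⁴/S.
1−A = 4 × 5.67×10⁻⁸ × (419)⁴ / 1.14×10⁴ = 0.613.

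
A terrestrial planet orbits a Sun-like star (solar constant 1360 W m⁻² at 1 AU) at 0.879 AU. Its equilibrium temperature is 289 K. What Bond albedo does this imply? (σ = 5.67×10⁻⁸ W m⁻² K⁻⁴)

A ≈ 0.10

Flux at 0.879 AU: S = 1360/0.879² = 1760 W m⁻².
From T_eq⁴ = S(1−A)/(4σ): 1−A = 4σT_eq⁴/S.
1−A = 4 × 5.67×10⁻⁸ × (289)⁴ / 1760 = 0.899.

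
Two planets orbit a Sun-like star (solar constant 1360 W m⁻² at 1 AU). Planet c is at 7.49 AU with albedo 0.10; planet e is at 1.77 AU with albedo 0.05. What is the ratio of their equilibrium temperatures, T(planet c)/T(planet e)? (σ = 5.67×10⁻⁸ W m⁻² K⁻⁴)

T_eq = [S₀(1−A)/(4σd²)]^(1/4), so T ∝ (1−A)^(1/4) / √d.
T₁ = [1360×0.90/(4×5.67×10⁻⁸×7.49²)]^(1/4) = 99.04 K.
T₂ = [1360×0.95/(4×5.67×10⁻⁸×1.77²)]^(1/4) = 206.50 K.

T₁/T₂ ≈ 0.480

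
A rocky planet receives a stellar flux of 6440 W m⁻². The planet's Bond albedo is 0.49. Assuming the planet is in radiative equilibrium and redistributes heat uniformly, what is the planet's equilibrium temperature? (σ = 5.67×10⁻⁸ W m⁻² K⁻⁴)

T_eq ≈ 347 K

Energy balance: absorbed = emitted ⇒ πR²·S(1−A) = 4πR²·σT_eq⁴, so T_eq⁴ = S(1−A)/(4σ).
T_eq = [6440 × 0.51 / (4 × 5.67×10⁻⁸)]^(1/4) = (1.45×10¹⁰)^(1/4) = 347 K.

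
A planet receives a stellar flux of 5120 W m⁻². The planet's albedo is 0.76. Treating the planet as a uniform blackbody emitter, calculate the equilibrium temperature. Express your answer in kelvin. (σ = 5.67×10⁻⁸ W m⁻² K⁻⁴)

T_eq ≈ 271 K

Energy balance: absorbed = emitted ⇒ πR²·S(1−A) = 4πR²·σT_eq⁴, so T_eq⁴ = S(1−A)/(4σ).
T_eq = [5120 × 0.24 / (4 × 5.67×10⁻⁸)]^(1/4) = (5.42×10⁹)^(1/4) = 271 K.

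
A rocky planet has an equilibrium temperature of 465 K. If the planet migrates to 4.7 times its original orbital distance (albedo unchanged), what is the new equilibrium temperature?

T_eq ≈ 214 K

T_eq ∝ L^(1/4) · d^(−1/2).
T′ = 465 / 4.7^(1/2) = 214 K.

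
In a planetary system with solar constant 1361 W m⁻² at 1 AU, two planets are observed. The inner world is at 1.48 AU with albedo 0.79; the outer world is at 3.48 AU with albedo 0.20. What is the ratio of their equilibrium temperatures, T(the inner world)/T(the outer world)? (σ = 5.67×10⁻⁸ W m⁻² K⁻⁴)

T_eq = [S₀(1−A)/(4σd²)]^(1/4), so T ∝ (1−A)^(1/4) / √d.
T₁ = [1361×0.21/(4×5.67×10⁻⁸×1.48²)]^(1/4) = 154.87 K.
T₂ = [1361×0.80/(4×5.67×10⁻⁸×3.48²)]^(1/4) = 141.10 K.

T₁/T₂ ≈ 1.098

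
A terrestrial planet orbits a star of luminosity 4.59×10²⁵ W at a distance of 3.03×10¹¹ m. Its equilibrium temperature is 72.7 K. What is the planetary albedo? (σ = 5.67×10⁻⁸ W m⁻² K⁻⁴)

Flux: S = L/(4πd²) = 4.59×10²⁵/(4π×(3.03×10¹¹)²) = 39.8 W m⁻².
From T_eq⁴ = S(1−A)/(4σ): 1−A = 4σT_eq⁴/S.
1−A = 4 × 5.67×10⁻⁸ × (72.7)⁴ / 39.8 = 0.159.

A ≈ 0.84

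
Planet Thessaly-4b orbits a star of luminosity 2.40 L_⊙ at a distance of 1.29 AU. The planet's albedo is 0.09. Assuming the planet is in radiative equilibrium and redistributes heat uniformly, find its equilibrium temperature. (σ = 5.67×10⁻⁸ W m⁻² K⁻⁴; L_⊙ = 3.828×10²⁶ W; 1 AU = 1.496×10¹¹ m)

T_eq ≈ 298 K

d = 1.29 AU = 1.93×10¹¹ m.
L = 2.40 × 3.828×10²⁶ = 9.19×10²⁶ W.
Flux: S = L/(4πd²) = 9.19×10²⁶/(4π×(1.93×10¹¹)²) = 1960 W m⁻².
Energy balance: absorbed = emitted ⇒ πR²·S(1−A) = 4πR²·σT_eq⁴, so T_eq⁴ = S(1−A)/(4σ).
T_eq = [1960 × 0.91 / (4 × 5.67×10⁻⁸)]^(1/4) = (7.88×10⁹)^(1/4) = 298 K.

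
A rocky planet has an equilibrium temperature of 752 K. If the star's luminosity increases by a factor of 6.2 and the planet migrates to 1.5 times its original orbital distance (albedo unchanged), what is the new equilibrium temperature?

T_eq ∝ L^(1/4) · d^(−1/2).
T′ = 752 × 6.2^(1/4) / 1.5^(1/2) = 969 K.

T_eq ≈ 969 K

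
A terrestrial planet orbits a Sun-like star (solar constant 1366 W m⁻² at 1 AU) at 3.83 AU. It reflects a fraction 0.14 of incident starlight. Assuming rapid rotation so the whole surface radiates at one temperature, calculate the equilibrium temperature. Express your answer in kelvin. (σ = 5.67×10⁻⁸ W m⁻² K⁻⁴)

Flux at 3.83 AU: S = 1366/3.83² = 93.1 W m⁻².
Energy balance: absorbed = emitted ⇒ πR²·S(1−A) = 4πR²·σT_eq⁴, so T_eq⁴ = S(1−A)/(4σ).
T_eq = [93.1 × 0.86 / (4 × 5.67×10⁻⁸)]^(1/4) = (3.53×10⁸)^(1/4) = 137 K.

T_eq ≈ 137 K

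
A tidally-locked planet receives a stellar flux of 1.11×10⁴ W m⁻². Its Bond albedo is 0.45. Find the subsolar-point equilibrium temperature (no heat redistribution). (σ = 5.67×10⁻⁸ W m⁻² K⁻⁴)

T_ss ≈ 573 K

At the subsolar point the surface absorbs S(1−A) and emits σT⁴ per unit area — no factor of 4, since only the local patch is in balance.
T = [1.11×10⁴ × 0.55 / 5.67×10⁻⁸]^(1/4) = (1.08×10¹¹)^(1/4) = 573 K.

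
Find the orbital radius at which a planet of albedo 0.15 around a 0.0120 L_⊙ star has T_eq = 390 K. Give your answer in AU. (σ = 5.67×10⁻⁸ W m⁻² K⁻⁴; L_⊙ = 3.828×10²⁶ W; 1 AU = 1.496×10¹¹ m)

L = 0.0120 × 3.828×10²⁶ = 4.59×10²⁴ W.
From T_eq⁴ = L(1−A)/(16πσd²): d = √[L(1−A)/(16πσT_eq⁴)].
d = √[4.59×10²⁴ × 0.85 / (16π × 5.67×10⁻⁸ × (390)⁴)] = 7.70×10⁹ m = 0.0514 AU.

d ≈ 0.0514 AU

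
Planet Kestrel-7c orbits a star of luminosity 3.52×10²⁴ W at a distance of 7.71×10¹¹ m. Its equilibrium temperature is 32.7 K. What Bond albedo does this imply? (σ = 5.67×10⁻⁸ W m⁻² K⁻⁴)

A ≈ 0.45

Flux: S = L/(4πd²) = 3.52×10²⁴/(4π×(7.71×10¹¹)²) = 0.471 W m⁻².
From T_eq⁴ = S(1−A)/(4σ): 1−A = 4σT_eq⁴/S.
1−A = 4 × 5.67×10⁻⁸ × (32.7)⁴ / 0.471 = 0.550.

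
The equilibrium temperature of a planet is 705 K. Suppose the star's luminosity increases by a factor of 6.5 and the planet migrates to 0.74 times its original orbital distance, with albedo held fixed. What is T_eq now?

T_eq ≈ 1310 K

T_eq ∝ L^(1/4) · d^(−1/2).
T′ = 705 × 6.5^(1/4) / 0.74^(1/2) = 1310 K.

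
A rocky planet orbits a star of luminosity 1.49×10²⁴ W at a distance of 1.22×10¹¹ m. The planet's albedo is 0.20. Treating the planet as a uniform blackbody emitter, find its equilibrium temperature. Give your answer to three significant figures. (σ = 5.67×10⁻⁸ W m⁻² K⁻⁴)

T_eq ≈ 72.8 K

Flux: S = L/(4πd²) = 1.49×10²⁴/(4π×(1.22×10¹¹)²) = 7.97 W m⁻².
Energy balance: absorbed = emitted ⇒ πR²·S(1−A) = 4πR²·σT_eq⁴, so T_eq⁴ = S(1−A)/(4σ).
T_eq = [7.97 × 0.80 / (4 × 5.67×10⁻⁸)]^(1/4) = (2.81×10⁷)^(1/4) = 72.8 K.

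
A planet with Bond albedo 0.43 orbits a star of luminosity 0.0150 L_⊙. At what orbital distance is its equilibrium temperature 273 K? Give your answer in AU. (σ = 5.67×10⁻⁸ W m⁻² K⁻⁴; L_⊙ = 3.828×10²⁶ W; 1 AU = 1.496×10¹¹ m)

L = 0.0150 × 3.828×10²⁶ = 5.74×10²⁴ W.
From T_eq⁴ = L(1−A)/(16πσd²): d = √[L(1−A)/(16πσT_eq⁴)].
d = √[5.74×10²⁴ × 0.57 / (16π × 5.67×10⁻⁸ × (273)⁴)] = 1.44×10¹⁰ m = 0.0961 AU.

d ≈ 0.0961 AU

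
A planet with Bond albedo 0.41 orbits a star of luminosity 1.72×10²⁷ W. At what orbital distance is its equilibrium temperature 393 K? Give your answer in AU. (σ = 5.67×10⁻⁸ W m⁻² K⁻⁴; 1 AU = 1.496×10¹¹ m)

d ≈ 0.817 AU

From T_eq⁴ = L(1−A)/(16πσd²): d = √[L(1−A)/(16πσT_eq⁴)].
d = √[1.72×10²⁷ × 0.59 / (16π × 5.67×10⁻⁸ × (393)⁴)] = 1.22×10¹¹ m = 0.817 AU.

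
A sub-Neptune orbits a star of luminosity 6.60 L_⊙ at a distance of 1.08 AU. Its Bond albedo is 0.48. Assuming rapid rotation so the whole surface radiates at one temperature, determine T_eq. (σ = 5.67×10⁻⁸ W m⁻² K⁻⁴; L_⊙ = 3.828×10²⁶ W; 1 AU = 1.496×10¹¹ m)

d = 1.08 AU = 1.62×10¹¹ m.
L = 6.60 × 3.828×10²⁶ = 2.53×10²⁷ W.
Flux: S = L/(4πd²) = 2.53×10²⁷/(4π×(1.62×10¹¹)²) = 7700 W m⁻².
Energy balance: absorbed = emitted ⇒ πR²·S(1−A) = 4πR²·σT_eq⁴, so T_eq⁴ = S(1−A)/(4σ).
T_eq = [7700 × 0.52 / (4 × 5.67×10⁻⁸)]^(1/4) = (1.77×10¹⁰)^(1/4) = 365 K.

T_eq ≈ 365 K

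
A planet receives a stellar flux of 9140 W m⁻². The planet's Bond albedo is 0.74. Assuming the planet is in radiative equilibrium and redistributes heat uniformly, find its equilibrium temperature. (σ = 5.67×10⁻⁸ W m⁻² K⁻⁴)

Energy balance: absorbed = emitted ⇒ πR²·S(1−A) = 4πR²·σT_eq⁴, so T_eq⁴ = S(1−A)/(4σ).
T_eq = [9140 × 0.26 / (4 × 5.67×10⁻⁸)]^(1/4) = (1.05×10¹⁰)^(1/4) = 320 K.

T_eq ≈ 320 K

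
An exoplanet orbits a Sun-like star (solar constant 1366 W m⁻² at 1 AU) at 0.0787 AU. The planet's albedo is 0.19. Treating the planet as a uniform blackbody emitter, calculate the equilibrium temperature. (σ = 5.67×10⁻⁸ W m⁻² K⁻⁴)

Flux at 0.0787 AU: S = 1366/0.0787² = 2.21×10⁵ W m⁻².
Energy balance: absorbed = emitted ⇒ πR²·S(1−A) = 4πR²·σT_eq⁴, so T_eq⁴ = S(1−A)/(4σ).
T_eq = [2.21×10⁵ × 0.81 / (4 × 5.67×10⁻⁸)]^(1/4) = (7.88×10¹¹)^(1/4) = 942 K.

T_eq ≈ 942 K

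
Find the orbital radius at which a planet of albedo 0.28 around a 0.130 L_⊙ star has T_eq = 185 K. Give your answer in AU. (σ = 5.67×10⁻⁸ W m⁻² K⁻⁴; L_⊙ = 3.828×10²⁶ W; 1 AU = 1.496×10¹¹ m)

d ≈ 0.693 AU

L = 0.130 × 3.828×10²⁶ = 4.98×10²⁵ W.
From T_eq⁴ = L(1−A)/(16πσd²): d = √[L(1−A)/(16πσT_eq⁴)].
d = √[4.98×10²⁵ × 0.72 / (16π × 5.67×10⁻⁸ × (185)⁴)] = 1.04×10¹¹ m = 0.693 AU.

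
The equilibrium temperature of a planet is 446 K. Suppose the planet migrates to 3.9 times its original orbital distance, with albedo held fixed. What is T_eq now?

T_eq ∝ L^(1/4) · d^(−1/2).
T′ = 446 / 3.9^(1/2) = 226 K.

T_eq ≈ 226 K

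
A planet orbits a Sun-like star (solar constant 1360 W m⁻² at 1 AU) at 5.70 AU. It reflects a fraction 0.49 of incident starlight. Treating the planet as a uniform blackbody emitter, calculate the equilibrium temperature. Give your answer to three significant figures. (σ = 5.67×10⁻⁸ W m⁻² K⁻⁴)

Flux at 5.70 AU: S = 1360/5.70² = 41.9 W m⁻².
Energy balance: absorbed = emitted ⇒ πR²·S(1−A) = 4πR²·σT_eq⁴, so T_eq⁴ = S(1−A)/(4σ).
T_eq = [41.9 × 0.51 / (4 × 5.67×10⁻⁸)]^(1/4) = (9.41×10⁷)^(1/4) = 98.5 K.

T_eq ≈ 98.5 K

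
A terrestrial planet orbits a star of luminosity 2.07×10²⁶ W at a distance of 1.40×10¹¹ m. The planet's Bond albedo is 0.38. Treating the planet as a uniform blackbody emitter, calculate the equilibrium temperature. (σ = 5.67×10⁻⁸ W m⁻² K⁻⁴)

T_eq ≈ 219 K

Flux: S = L/(4πd²) = 2.07×10²⁶/(4π×(1.40×10¹¹)²) = 840 W m⁻².
Energy balance: absorbed = emitted ⇒ πR²·S(1−A) = 4πR²·σT_eq⁴, so T_eq⁴ = S(1−A)/(4σ).
T_eq = [840 × 0.62 / (4 × 5.67×10⁻⁸)]^(1/4) = (2.30×10⁹)^(1/4) = 219 K.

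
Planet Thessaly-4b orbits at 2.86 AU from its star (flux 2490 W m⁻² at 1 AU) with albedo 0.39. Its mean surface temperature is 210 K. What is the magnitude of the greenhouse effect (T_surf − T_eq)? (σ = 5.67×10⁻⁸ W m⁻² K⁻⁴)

ΔT ≈ 40.8 K

S = 2490/2.86² = 304.4 W m⁻².
T_eq = [S(1−A)/(4σ)]^(1/4) = [304.4×0.61/(4×5.67×10⁻⁸)]^(1/4) = 169.2 K.
ΔT = T_surf − T_eq = 210 − 169.2.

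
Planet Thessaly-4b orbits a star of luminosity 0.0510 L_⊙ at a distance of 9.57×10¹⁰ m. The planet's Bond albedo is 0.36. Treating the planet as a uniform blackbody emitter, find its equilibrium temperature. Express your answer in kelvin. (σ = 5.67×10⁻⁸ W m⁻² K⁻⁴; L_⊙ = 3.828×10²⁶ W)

L = 0.0510 × 3.828×10²⁶ = 1.95×10²⁵ W.
Flux: S = L/(4πd²) = 1.95×10²⁵/(4π×(9.57×10¹⁰)²) = 170 W m⁻².
Energy balance: absorbed = emitted ⇒ πR²·S(1−A) = 4πR²·σT_eq⁴, so T_eq⁴ = S(1−A)/(4σ).
T_eq = [170 × 0.64 / (4 × 5.67×10⁻⁸)]^(1/4) = (4.79×10⁸)^(1/4) = 148 K.

T_eq ≈ 148 K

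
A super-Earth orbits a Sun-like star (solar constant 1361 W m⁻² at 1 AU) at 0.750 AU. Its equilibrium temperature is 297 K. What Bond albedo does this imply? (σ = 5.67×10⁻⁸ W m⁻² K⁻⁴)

Flux at 0.750 AU: S = 1361/0.750² = 2420 W m⁻².
From T_eq⁴ = S(1−A)/(4σ): 1−A = 4σT_eq⁴/S.
1−A = 4 × 5.67×10⁻⁸ × (297)⁴ / 2420 = 0.729.

A ≈ 0.27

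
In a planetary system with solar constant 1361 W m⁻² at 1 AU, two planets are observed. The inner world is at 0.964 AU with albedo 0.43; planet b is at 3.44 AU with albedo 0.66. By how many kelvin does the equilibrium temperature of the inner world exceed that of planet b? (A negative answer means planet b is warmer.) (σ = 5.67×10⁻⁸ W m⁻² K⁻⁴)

T_eq = [S₀(1−A)/(4σd²)]^(1/4), so T ∝ (1−A)^(1/4) / √d.
T₁ = [1361×0.57/(4×5.67×10⁻⁸×0.964²)]^(1/4) = 246.31 K.
T₂ = [1361×0.34/(4×5.67×10⁻⁸×3.44²)]^(1/4) = 114.59 K.

ΔT ≈ 131.7 K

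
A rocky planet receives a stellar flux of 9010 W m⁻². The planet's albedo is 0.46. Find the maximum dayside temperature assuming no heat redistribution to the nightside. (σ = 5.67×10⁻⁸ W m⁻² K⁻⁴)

With no redistribution each surface element balances locally: S(1−A) = σT⁴.
T = [9010 × 0.54 / 5.67×10⁻⁸]^(1/4) = (8.58×10¹⁰)^(1/4) = 541 K.

T_ss ≈ 541 K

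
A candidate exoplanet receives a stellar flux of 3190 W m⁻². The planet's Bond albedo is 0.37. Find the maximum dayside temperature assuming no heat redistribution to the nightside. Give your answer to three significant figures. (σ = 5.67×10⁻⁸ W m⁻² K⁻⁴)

T_ss ≈ 434 K

With no redistribution each surface element balances locally: S(1−A) = σT⁴.
T = [3190 × 0.63 / 5.67×10⁻⁸]^(1/4) = (3.54×10¹⁰)^(1/4) = 434 K.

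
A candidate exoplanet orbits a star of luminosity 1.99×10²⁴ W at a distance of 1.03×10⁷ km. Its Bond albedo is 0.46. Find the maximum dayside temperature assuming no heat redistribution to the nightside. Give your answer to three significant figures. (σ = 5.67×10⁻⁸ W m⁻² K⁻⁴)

T_ss ≈ 345 K

d = 1.03×10⁷ km = 1.03×10¹⁰ m.
Flux: S = L/(4πd²) = 1.99×10²⁴/(4π×(1.03×10¹⁰)²) = 1490 W m⁻².
With no redistribution each surface element balances locally: S(1−A) = σT⁴.
T = [1490 × 0.54 / 5.67×10⁻⁸]^(1/4) = (1.42×10¹⁰)^(1/4) = 345 K.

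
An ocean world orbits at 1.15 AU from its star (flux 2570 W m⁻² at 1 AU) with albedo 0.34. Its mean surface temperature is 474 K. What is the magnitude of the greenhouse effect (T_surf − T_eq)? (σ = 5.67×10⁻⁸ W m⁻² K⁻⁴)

ΔT ≈ 199.8 K

S = 2570/1.15² = 1943 W m⁻².
T_eq = [S(1−A)/(4σ)]^(1/4) = [1943×0.66/(4×5.67×10⁻⁸)]^(1/4) = 274.2 K.
ΔT = T_surf − T_eq = 474 − 274.2.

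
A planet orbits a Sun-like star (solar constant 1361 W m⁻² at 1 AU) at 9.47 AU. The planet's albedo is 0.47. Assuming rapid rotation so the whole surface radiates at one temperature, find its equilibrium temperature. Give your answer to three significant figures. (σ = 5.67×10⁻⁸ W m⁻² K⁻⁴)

T_eq ≈ 77.2 K

Flux at 9.47 AU: S = 1361/9.47² = 15.2 W m⁻².
Energy balance: absorbed = emitted ⇒ πR²·S(1−A) = 4πR²·σT_eq⁴, so T_eq⁴ = S(1−A)/(4σ).
T_eq = [15.2 × 0.53 / (4 × 5.67×10⁻⁸)]^(1/4) = (3.55×10⁷)^(1/4) = 77.2 K.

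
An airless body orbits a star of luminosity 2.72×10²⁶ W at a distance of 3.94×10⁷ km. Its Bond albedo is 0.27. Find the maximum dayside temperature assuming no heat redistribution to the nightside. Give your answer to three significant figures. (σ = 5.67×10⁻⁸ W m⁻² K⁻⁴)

T_ss ≈ 651 K

d = 3.94×10⁷ km = 3.94×10¹⁰ m.
Flux: S = L/(4πd²) = 2.72×10²⁶/(4π×(3.94×10¹⁰)²) = 1.39×10⁴ W m⁻².
With no redistribution each surface element balances locally: S(1−A) = σT⁴.
T = [1.39×10⁴ × 0.73 / 5.67×10⁻⁸]^(1/4) = (1.80×10¹¹)^(1/4) = 651 K.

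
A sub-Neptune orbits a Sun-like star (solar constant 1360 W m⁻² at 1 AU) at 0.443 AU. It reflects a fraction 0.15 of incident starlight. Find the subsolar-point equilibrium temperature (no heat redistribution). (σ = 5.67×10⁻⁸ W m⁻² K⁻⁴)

T_ss ≈ 568 K

Flux at 0.443 AU: S = 1360/0.443² = 6930 W m⁻².
At the subsolar point the surface absorbs S(1−A) and emits σT⁴ per unit area — no factor of 4, since only the local patch is in balance.
T = [6930 × 0.85 / 5.67×10⁻⁸]^(1/4) = (1.04×10¹¹)^(1/4) = 568 K.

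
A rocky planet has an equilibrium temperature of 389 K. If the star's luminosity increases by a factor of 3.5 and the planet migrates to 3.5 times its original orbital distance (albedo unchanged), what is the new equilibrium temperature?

T_eq ∝ L^(1/4) · d^(−1/2).
T′ = 389 × 3.5^(1/4) / 3.5^(1/2) = 284 K.

T_eq ≈ 284 K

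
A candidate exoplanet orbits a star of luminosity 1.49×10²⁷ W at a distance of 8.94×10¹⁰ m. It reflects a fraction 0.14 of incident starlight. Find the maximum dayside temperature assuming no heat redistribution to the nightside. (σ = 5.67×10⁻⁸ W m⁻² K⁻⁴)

Flux: S = L/(4πd²) = 1.49×10²⁷/(4π×(8.94×10¹⁰)²) = 1.48×10⁴ W m⁻².
With no redistribution each surface element balances locally: S(1−A) = σT⁴.
T = [1.48×10⁴ × 0.86 / 5.67×10⁻⁸]^(1/4) = (2.25×10¹¹)^(1/4) = 689 K.

T_ss ≈ 689 K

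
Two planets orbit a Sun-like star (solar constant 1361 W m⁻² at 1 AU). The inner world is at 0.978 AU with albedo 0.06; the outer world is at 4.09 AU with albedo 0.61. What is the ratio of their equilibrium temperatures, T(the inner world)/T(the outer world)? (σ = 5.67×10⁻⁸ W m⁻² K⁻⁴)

T_eq = [S₀(1−A)/(4σd²)]^(1/4), so T ∝ (1−A)^(1/4) / √d.
T₁ = [1361×0.94/(4×5.67×10⁻⁸×0.978²)]^(1/4) = 277.12 K.
T₂ = [1361×0.39/(4×5.67×10⁻⁸×4.09²)]^(1/4) = 108.76 K.

T₁/T₂ ≈ 2.548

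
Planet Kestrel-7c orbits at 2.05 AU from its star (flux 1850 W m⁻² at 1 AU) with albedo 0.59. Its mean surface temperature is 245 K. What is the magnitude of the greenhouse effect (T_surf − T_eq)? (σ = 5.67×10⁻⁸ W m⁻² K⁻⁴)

S = 1850/2.05² = 440.2 W m⁻².
T_eq = [S(1−A)/(4σ)]^(1/4) = [440.2×0.41/(4×5.67×10⁻⁸)]^(1/4) = 168.0 K.
ΔT = T_surf − T_eq = 245 − 168.0.

ΔT ≈ 77.0 K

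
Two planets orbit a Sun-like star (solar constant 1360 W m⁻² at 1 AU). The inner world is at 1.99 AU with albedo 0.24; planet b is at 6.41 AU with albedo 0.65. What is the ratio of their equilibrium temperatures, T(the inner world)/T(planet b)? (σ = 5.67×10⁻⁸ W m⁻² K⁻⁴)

T₁/T₂ ≈ 2.179

T_eq = [S₀(1−A)/(4σd²)]^(1/4), so T ∝ (1−A)^(1/4) / √d.
T₁ = [1360×0.76/(4×5.67×10⁻⁸×1.99²)]^(1/4) = 184.18 K.
T₂ = [1360×0.35/(4×5.67×10⁻⁸×6.41²)]^(1/4) = 84.54 K.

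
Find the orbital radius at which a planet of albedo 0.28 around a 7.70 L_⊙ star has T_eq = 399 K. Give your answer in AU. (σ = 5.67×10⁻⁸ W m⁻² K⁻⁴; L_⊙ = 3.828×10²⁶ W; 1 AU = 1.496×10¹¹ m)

d ≈ 1.15 AU

L = 7.70 × 3.828×10²⁶ = 2.95×10²⁷ W.
From T_eq⁴ = L(1−A)/(16πσd²): d = √[L(1−A)/(16πσT_eq⁴)].
d = √[2.95×10²⁷ × 0.72 / (16π × 5.67×10⁻⁸ × (399)⁴)] = 1.71×10¹¹ m = 1.15 AU.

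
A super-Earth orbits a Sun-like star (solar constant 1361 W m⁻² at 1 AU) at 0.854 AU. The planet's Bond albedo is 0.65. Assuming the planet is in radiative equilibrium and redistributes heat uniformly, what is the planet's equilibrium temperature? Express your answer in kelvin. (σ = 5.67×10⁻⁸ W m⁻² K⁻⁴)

T_eq ≈ 232 K

Flux at 0.854 AU: S = 1361/0.854² = 1870 W m⁻².
Energy balance: absorbed = emitted ⇒ πR²·S(1−A) = 4πR²·σT_eq⁴, so T_eq⁴ = S(1−A)/(4σ).
T_eq = [1870 × 0.35 / (4 × 5.67×10⁻⁸)]^(1/4) = (2.88×10⁹)^(1/4) = 232 K.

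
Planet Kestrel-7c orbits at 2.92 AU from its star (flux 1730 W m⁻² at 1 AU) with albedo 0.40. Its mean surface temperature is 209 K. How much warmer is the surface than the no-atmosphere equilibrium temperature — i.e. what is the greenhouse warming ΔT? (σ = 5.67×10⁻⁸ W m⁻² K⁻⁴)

S = 1730/2.92² = 202.9 W m⁻².
T_eq = [S(1−A)/(4σ)]^(1/4) = [202.9×0.60/(4×5.67×10⁻⁸)]^(1/4) = 152.2 K.
ΔT = T_surf − T_eq = 209 − 152.2.

ΔT ≈ 56.8 K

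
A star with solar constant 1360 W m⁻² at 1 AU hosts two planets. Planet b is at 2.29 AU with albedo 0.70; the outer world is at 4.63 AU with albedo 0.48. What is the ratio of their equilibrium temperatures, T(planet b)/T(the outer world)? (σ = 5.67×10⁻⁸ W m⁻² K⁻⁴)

T₁/T₂ ≈ 1.239

T_eq = [S₀(1−A)/(4σd²)]^(1/4), so T ∝ (1−A)^(1/4) / √d.
T₁ = [1360×0.30/(4×5.67×10⁻⁸×2.29²)]^(1/4) = 136.09 K.
T₂ = [1360×0.52/(4×5.67×10⁻⁸×4.63²)]^(1/4) = 109.82 K.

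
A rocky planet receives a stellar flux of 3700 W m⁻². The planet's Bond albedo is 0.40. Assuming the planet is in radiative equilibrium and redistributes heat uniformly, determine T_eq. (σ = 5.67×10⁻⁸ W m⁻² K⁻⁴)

T_eq ≈ 315 K

Energy balance: absorbed = emitted ⇒ πR²·S(1−A) = 4πR²·σT_eq⁴, so T_eq⁴ = S(1−A)/(4σ).
T_eq = [3700 × 0.60 / (4 × 5.67×10⁻⁸)]^(1/4) = (9.79×10⁹)^(1/4) = 315 K.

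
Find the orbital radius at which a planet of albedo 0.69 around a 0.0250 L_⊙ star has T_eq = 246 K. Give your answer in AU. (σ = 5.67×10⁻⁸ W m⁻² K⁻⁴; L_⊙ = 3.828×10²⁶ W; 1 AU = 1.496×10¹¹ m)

L = 0.0250 × 3.828×10²⁶ = 9.57×10²⁴ W.
From T_eq⁴ = L(1−A)/(16πσd²): d = √[L(1−A)/(16πσT_eq⁴)].
d = √[9.57×10²⁴ × 0.31 / (16π × 5.67×10⁻⁸ × (246)⁴)] = 1.69×10¹⁰ m = 0.113 AU.

d ≈ 0.113 AU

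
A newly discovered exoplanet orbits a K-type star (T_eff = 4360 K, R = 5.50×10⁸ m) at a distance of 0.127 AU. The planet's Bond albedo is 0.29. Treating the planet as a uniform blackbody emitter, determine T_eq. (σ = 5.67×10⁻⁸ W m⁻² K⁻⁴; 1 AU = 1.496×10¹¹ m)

d = 0.127 AU = 1.90×10¹⁰ m.
L = 4πR_⋆²σT_⋆⁴ = 4π(5.50×10⁸)² × 5.67×10⁻⁸ × (4360)⁴ = 7.79×10²⁵ W.
S = L/(4πd²) = 1.72×10⁴ W m⁻².
Energy balance: absorbed = emitted ⇒ πR²·S(1−A) = 4πR²·σT_eq⁴, so T_eq⁴ = S(1−A)/(4σ).
T_eq = [1.72×10⁴ × 0.71 / (4 × 5.67×10⁻⁸)]^(1/4) = (5.38×10¹⁰)^(1/4) = 482 K.

T_eq ≈ 482 K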